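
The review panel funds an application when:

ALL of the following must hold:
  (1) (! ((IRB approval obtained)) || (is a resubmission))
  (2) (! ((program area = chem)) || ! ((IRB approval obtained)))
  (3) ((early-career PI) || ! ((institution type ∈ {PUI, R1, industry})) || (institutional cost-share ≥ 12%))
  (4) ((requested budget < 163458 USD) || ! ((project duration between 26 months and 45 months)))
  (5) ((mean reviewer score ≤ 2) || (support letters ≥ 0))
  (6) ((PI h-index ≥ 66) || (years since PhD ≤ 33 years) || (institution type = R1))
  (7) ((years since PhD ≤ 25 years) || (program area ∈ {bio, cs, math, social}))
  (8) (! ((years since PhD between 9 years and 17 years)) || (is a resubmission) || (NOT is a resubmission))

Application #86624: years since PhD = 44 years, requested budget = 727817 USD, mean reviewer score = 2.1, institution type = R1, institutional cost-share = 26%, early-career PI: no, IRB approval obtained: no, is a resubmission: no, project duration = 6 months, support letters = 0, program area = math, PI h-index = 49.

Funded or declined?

Funded

Atomic conditions:
  IRB approval obtained: no → false
  is a resubmission: no → false
  program area = chem: math == chem is false
  early-career PI: no → false
  institution type ∈ {PUI, R1, industry}: R1 is in the set → true
  institutional cost-share ≥ 12%: 26 ≥ 12 is true
  requested budget < 163458 USD: 727817 < 163458 is false
  project duration between 26 months and 45 months: 6 in [26, 45] is false
  mean reviewer score ≤ 2: 2.1 ≤ 2 is false
  support letters ≥ 0: 0 ≥ 0 is true
  PI h-index ≥ 66: 49 ≥ 66 is false
  years since PhD ≤ 33 years: 44 ≤ 33 is false
  institution type = R1: R1 == R1 is true
  years since PhD ≤ 25 years: 44 ≤ 25 is false
  program area ∈ {bio, cs, math, social}: math is in the set → true
  years since PhD between 9 years and 17 years: 44 in [9, 17] is false
  NOT is a resubmission: no → true
Combine:
[1.1] NOT false = true
[1] true OR false = true
[2.1] NOT false = true
[2.2] NOT false = true
[2] true OR true = true
[3.2] NOT true = false
[3] false OR false OR true = true
[4.2] NOT false = true
[4] false OR true = true
[5] false OR true = true
[6] false OR false OR true = true
[7] false OR true = true
[8.1] NOT false = true
[8] true OR false OR true = true
[root] true AND true AND true AND true AND true AND true AND true AND true = true
Overall: true → funded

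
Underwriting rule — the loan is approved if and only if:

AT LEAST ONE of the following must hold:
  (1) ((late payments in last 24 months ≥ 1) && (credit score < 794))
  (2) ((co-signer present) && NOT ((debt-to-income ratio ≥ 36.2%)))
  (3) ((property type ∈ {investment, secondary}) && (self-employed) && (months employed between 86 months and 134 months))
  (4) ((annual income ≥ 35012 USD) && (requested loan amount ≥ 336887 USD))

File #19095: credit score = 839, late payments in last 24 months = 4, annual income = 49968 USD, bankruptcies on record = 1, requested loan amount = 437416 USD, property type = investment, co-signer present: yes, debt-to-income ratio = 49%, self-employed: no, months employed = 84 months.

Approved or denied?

Atomic conditions:
  late payments in last 24 months ≥ 1: 4 ≥ 1 is true
  credit score < 794: 839 < 794 is false
  co-signer present: yes → true
  debt-to-income ratio ≥ 36.2%: 49 ≥ 36.2 is true
  property type ∈ {investment, secondary}: investment is in the set → true
  self-employed: no → false
  months employed between 86 months and 134 months: 84 in [86, 134] is false
  annual income ≥ 35012 USD: 49968 ≥ 35012 is true
  requested loan amount ≥ 336887 USD: 437416 ≥ 336887 is true
Combine:
[1] true AND false = false
[2.2] NOT true = false
[2] true AND false = false
[3] true AND false AND false = false
[4] true AND true = true
[root] false OR false OR false OR true = true
Overall: true → approved

Approved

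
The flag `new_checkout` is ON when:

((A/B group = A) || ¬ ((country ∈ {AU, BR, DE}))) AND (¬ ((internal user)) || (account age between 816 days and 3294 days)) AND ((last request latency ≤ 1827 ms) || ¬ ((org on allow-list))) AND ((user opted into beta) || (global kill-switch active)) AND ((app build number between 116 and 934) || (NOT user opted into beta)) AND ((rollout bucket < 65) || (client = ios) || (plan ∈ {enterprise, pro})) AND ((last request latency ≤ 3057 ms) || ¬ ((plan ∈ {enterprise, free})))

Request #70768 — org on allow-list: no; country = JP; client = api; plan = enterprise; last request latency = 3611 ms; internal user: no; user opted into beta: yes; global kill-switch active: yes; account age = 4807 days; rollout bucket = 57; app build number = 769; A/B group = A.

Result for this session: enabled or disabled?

Atomic conditions:
  A/B group = A: A == A is true
  country ∈ {AU, BR, DE}: JP is not in the set → false
  internal user: no → false
  account age between 816 days and 3294 days: 4807 in [816, 3294] is false
  last request latency ≤ 1827 ms: 3611 ≤ 1827 is false
  org on allow-list: no → false
  user opted into beta: yes → true
  global kill-switch active: yes → true
  app build number between 116 and 934: 769 in [116, 934] is true
  NOT user opted into beta: yes → false
  rollout bucket < 65: 57 < 65 is true
  client = ios: api == ios is false
  plan ∈ {enterprise, pro}: enterprise is in the set → true
  last request latency ≤ 3057 ms: 3611 ≤ 3057 is false
  plan ∈ {enterprise, free}: enterprise is in the set → true
Combine:
[1.2] NOT false = true
[1] true OR true = true
[2.1] NOT false = true
[2] true OR false = true
[3.2] NOT false = true
[3] false OR true = true
[4] true OR true = true
[5] true OR false = true
[6] true OR false OR true = true
[7.2] NOT true = false
[7] false OR false = false
[root] true AND true AND true AND true AND true AND true AND false = false
Overall: false → disabled

Disabled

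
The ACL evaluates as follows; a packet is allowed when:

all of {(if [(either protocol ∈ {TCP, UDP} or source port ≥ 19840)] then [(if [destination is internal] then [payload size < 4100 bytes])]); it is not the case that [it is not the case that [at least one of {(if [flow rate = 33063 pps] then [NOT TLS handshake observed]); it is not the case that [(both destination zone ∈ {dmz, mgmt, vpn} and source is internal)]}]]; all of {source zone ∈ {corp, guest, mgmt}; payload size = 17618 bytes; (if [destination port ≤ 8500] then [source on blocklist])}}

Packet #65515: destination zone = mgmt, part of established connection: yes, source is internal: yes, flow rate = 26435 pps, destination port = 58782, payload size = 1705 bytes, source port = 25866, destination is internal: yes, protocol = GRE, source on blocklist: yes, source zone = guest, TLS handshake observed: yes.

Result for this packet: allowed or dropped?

Atomic conditions:
  protocol ∈ {TCP, UDP}: GRE is not in the set → false
  source port ≥ 19840: 25866 ≥ 19840 is true
  destination is internal: yes → true
  payload size < 4100 bytes: 1705 < 4100 is true
  flow rate = 33063 pps: 26435 == 33063 is false
  NOT TLS handshake observed: yes → false
  destination zone ∈ {dmz, mgmt, vpn}: mgmt is in the set → true
  source is internal: yes → true
  source zone ∈ {corp, guest, mgmt}: guest is in the set → true
  payload size = 17618 bytes: 1705 == 17618 is false
  destination port ≤ 8500: 58782 ≤ 8500 is false
  source on blocklist: yes → true
Combine:
[1.1] false OR true = true
[1.2] true → true = true
[1] true → true = true
[2.1.1.1] false → false (antecedent false ⇒ implication holds) = true
[2.1.1.2.1] true AND true = true
[2.1.1.2] NOT true = false
[2.1.1] true OR false = true
[2.1] NOT true = false
[2] NOT false = true
[3.3] false → true (antecedent false ⇒ implication holds) = true
[3] true AND false AND true = false
[root] true AND true AND false = false
Overall: false → dropped

Dropped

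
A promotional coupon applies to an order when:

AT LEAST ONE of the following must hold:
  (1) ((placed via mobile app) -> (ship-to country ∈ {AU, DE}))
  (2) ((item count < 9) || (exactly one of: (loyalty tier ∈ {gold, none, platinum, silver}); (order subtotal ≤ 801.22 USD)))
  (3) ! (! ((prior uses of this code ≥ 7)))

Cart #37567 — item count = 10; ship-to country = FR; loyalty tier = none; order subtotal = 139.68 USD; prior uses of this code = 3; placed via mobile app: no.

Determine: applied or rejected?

Atomic conditions:
  placed via mobile app: no → false
  ship-to country ∈ {AU, DE}: FR is not in the set → false
  item count < 9: 10 < 9 is false
  loyalty tier ∈ {gold, none, platinum, silver}: none is in the set → true
  order subtotal ≤ 801.22 USD: 139.68 ≤ 801.22 is true
  prior uses of this code ≥ 7: 3 ≥ 7 is false
Combine:
[1] false → false (antecedent false ⇒ implication holds) = true
[2.2] exactly-one(true, true) = false
[2] false OR false = false
[3.1] NOT false = true
[3] NOT true = false
[root] true OR false OR false = true
Overall: true → applied

Applied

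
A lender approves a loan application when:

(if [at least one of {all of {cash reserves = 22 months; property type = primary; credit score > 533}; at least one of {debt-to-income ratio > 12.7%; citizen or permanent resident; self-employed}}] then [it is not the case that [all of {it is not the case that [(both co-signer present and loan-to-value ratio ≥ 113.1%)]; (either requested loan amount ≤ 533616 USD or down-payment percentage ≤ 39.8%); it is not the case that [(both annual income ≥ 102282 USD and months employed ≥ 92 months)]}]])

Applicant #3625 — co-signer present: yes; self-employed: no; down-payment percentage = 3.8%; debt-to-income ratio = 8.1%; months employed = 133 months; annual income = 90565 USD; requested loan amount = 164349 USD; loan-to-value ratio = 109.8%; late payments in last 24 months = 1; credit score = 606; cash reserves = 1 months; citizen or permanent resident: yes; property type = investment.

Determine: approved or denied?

Denied

Atomic conditions:
  cash reserves = 22 months: 1 == 22 is false
  property type = primary: investment == primary is false
  credit score > 533: 606 > 533 is true
  debt-to-income ratio > 12.7%: 8.1 > 12.7 is false
  citizen or permanent resident: yes → true
  self-employed: no → false
  co-signer present: yes → true
  loan-to-value ratio ≥ 113.1%: 109.8 ≥ 113.1 is false
  requested loan amount ≤ 533616 USD: 164349 ≤ 533616 is true
  down-payment percentage ≤ 39.8%: 3.8 ≤ 39.8 is true
  annual income ≥ 102282 USD: 90565 ≥ 102282 is false
  months employed ≥ 92 months: 133 ≥ 92 is true
Combine:
[1.1] false AND false AND true = false
[1.2] false OR true OR false = true
[1] false OR true = true
[2.1.1.1] true AND false = false
[2.1.1] NOT false = true
[2.1.2] true OR true = true
[2.1.3.1] false AND true = false
[2.1.3] NOT false = true
[2.1] true AND true AND true = true
[2] NOT true = false
[root] true → false = false
Overall: false → denied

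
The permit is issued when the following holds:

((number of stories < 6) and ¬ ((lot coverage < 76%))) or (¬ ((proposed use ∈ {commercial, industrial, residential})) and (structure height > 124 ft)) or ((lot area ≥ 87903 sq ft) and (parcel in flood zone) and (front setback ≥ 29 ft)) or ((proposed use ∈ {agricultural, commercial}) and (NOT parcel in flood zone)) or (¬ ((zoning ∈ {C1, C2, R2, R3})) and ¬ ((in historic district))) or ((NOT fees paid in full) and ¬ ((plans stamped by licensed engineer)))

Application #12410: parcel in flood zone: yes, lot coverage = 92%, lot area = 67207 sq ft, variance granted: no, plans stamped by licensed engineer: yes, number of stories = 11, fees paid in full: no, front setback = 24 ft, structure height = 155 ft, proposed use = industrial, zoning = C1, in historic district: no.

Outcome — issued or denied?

Atomic conditions:
  number of stories < 6: 11 < 6 is false
  lot coverage < 76%: 92 < 76 is false
  proposed use ∈ {commercial, industrial, residential}: industrial is in the set → true
  structure height > 124 ft: 155 > 124 is true
  lot area ≥ 87903 sq ft: 67207 ≥ 87903 is false
  parcel in flood zone: yes → true
  front setback ≥ 29 ft: 24 ≥ 29 is false
  proposed use ∈ {agricultural, commercial}: industrial is not in the set → false
  NOT parcel in flood zone: yes → false
  zoning ∈ {C1, C2, R2, R3}: C1 is in the set → true
  in historic district: no → false
  NOT fees paid in full: no → true
  plans stamped by licensed engineer: yes → true
Combine:
[1.2] NOT false = true
[1] false AND true = false
[2.1] NOT true = false
[2] false AND true = false
[3] false AND true AND false = false
[4] false AND false = false
[5.1] NOT true = false
[5.2] NOT false = true
[5] false AND true = false
[6.2] NOT true = false
[6] true AND false = false
[root] false OR false OR false OR false OR false OR false = false
Overall: false → denied

Denied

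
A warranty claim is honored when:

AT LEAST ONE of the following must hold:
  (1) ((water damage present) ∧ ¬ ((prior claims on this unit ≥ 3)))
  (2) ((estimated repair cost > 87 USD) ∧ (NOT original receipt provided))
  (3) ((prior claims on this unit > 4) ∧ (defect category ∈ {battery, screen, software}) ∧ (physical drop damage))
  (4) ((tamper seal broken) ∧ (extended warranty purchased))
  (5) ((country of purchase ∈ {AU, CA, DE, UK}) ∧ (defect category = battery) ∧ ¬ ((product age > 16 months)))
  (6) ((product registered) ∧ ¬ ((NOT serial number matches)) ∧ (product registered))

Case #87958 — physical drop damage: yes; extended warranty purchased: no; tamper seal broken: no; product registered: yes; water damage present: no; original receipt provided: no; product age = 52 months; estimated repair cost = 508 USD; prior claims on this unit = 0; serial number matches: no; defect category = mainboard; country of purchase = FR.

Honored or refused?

Atomic conditions:
  water damage present: no → false
  prior claims on this unit ≥ 3: 0 ≥ 3 is false
  estimated repair cost > 87 USD: 508 > 87 is true
  NOT original receipt provided: no → true
  prior claims on this unit > 4: 0 > 4 is false
  defect category ∈ {battery, screen, software}: mainboard is not in the set → false
  physical drop damage: yes → true
  tamper seal broken: no → false
  extended warranty purchased: no → false
  country of purchase ∈ {AU, CA, DE, UK}: FR is not in the set → false
  defect category = battery: mainboard == battery is false
  product age > 16 months: 52 > 16 is true
  product registered: yes → true
  NOT serial number matches: no → true
Combine:
[1.2] NOT false = true
[1] false AND true = false
[2] true AND true = true
[3] false AND false AND true = false
[4] false AND false = false
[5.3] NOT true = false
[5] false AND false AND false = false
[6.2] NOT true = false
[6] true AND false AND true = false
[root] false OR true OR false OR false OR false OR false = true
Overall: true → honored

Honored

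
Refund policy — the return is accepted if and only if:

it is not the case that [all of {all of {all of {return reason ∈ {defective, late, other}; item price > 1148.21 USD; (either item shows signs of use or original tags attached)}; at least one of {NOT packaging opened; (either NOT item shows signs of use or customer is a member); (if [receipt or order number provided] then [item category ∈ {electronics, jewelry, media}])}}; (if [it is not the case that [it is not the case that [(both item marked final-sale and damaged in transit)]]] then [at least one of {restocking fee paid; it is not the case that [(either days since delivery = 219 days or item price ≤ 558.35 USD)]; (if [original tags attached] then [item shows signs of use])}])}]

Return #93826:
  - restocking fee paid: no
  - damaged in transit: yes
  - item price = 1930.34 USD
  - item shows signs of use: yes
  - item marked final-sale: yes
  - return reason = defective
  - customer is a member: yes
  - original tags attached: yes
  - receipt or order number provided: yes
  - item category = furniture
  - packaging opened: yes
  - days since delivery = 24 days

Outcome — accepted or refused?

Atomic conditions:
  return reason ∈ {defective, late, other}: defective is in the set → true
  item price > 1148.21 USD: 1930.34 > 1148.21 is true
  item shows signs of use: yes → true
  original tags attached: yes → true
  NOT packaging opened: yes → false
  NOT item shows signs of use: yes → false
  customer is a member: yes → true
  receipt or order number provided: yes → true
  item category ∈ {electronics, jewelry, media}: furniture is not in the set → false
  item marked final-sale: yes → true
  damaged in transit: yes → true
  restocking fee paid: no → false
  days since delivery = 219 days: 24 == 219 is false
  item price ≤ 558.35 USD: 1930.34 ≤ 558.35 is false
Combine:
[1.1.1.3] true OR true = true
[1.1.1] true AND true AND true = true
[1.1.2.2] false OR true = true
[1.1.2.3] true → false = false
[1.1.2] false OR true OR false = true
[1.1] true AND true = true
[1.2.1.1.1] true AND true = true
[1.2.1.1] NOT true = false
[1.2.1] NOT false = true
[1.2.2.2.1] false OR false = false
[1.2.2.2] NOT false = true
[1.2.2.3] true → true = true
[1.2.2] false OR true OR true = true
[1.2] true → true = true
[1] true AND true = true
[root] NOT true = false
Overall: false → refused

Refused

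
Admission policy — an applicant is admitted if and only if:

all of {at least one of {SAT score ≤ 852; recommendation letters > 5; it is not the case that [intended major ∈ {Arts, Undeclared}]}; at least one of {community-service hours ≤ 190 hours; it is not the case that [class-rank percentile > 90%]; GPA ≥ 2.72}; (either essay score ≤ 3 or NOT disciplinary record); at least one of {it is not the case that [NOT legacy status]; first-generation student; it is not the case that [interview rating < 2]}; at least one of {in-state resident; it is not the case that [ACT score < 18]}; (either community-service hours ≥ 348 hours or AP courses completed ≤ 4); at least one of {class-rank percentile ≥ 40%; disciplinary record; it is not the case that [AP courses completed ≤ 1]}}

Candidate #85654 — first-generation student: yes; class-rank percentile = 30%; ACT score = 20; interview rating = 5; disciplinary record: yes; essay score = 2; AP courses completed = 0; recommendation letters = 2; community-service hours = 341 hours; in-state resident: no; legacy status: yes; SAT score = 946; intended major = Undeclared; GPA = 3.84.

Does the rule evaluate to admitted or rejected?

Atomic conditions:
  SAT score ≤ 852: 946 ≤ 852 is false
  recommendation letters > 5: 2 > 5 is false
  intended major ∈ {Arts, Undeclared}: Undeclared is in the set → true
  community-service hours ≤ 190 hours: 341 ≤ 190 is false
  class-rank percentile > 90%: 30 > 90 is false
  GPA ≥ 2.72: 3.84 ≥ 2.72 is true
  essay score ≤ 3: 2 ≤ 3 is true
  NOT disciplinary record: yes → false
  NOT legacy status: yes → false
  first-generation student: yes → true
  interview rating < 2: 5 < 2 is false
  in-state resident: no → false
  ACT score < 18: 20 < 18 is false
  community-service hours ≥ 348 hours: 341 ≥ 348 is false
  AP courses completed ≤ 4: 0 ≤ 4 is true
  class-rank percentile ≥ 40%: 30 ≥ 40 is false
  disciplinary record: yes → true
  AP courses completed ≤ 1: 0 ≤ 1 is true
Combine:
[1.3] NOT true = false
[1] false OR false OR false = false
[2.2] NOT false = true
[2] false OR true OR true = true
[3] true OR false = true
[4.1] NOT false = true
[4.3] NOT false = true
[4] true OR true OR true = true
[5.2] NOT false = true
[5] false OR true = true
[6] false OR true = true
[7.3] NOT true = false
[7] false OR true OR false = true
[root] false AND true AND true AND true AND true AND true AND true = false
Overall: false → rejected

Rejected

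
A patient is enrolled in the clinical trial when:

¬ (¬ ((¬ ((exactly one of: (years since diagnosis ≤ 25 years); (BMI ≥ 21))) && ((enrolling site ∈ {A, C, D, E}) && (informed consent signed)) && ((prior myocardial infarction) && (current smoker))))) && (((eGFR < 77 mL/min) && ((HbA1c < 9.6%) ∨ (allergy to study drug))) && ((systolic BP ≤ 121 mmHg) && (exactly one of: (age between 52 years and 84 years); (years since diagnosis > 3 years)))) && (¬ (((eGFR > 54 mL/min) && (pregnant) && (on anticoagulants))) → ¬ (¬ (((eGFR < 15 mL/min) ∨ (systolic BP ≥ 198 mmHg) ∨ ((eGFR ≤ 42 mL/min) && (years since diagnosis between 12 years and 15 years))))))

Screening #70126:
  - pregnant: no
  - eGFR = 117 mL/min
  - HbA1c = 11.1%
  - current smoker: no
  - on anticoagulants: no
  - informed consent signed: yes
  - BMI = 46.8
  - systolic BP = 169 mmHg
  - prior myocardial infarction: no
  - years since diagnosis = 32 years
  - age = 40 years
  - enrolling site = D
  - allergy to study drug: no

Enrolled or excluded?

Atomic conditions:
  years since diagnosis ≤ 25 years: 32 ≤ 25 is false
  BMI ≥ 21: 46.8 ≥ 21 is true
  enrolling site ∈ {A, C, D, E}: D is in the set → true
  informed consent signed: yes → true
  prior myocardial infarction: no → false
  current smoker: no → false
  eGFR < 77 mL/min: 117 < 77 is false
  HbA1c < 9.6%: 11.1 < 9.6 is false
  allergy to study drug: no → false
  systolic BP ≤ 121 mmHg: 169 ≤ 121 is false
  age between 52 years and 84 years: 40 in [52, 84] is false
  years since diagnosis > 3 years: 32 > 3 is true
  eGFR > 54 mL/min: 117 > 54 is true
  pregnant: no → false
  on anticoagulants: no → false
  eGFR < 15 mL/min: 117 < 15 is false
  systolic BP ≥ 198 mmHg: 169 ≥ 198 is false
  eGFR ≤ 42 mL/min: 117 ≤ 42 is false
  years since diagnosis between 12 years and 15 years: 32 in [12, 15] is false
Combine:
[1.1.1.1.1] exactly-one(false, true) = true
[1.1.1.1] NOT true = false
[1.1.1.2] true AND true = true
[1.1.1.3] false AND false = false
[1.1.1] false AND true AND false = false
[1.1] NOT false = true
[1] NOT true = false
[2.1.2] false OR false = false
[2.1] false AND false = false
[2.2.2] exactly-one(false, true) = true
[2.2] false AND true = false
[2] false AND false = false
[3.1.1] true AND false AND false = false
[3.1] NOT false = true
[3.2.1.1.3] false AND false = false
[3.2.1.1] false OR false OR false = false
[3.2.1] NOT false = true
[3.2] NOT true = false
[3] true → false = false
[root] false AND false AND false = false
Overall: false → excluded

Excluded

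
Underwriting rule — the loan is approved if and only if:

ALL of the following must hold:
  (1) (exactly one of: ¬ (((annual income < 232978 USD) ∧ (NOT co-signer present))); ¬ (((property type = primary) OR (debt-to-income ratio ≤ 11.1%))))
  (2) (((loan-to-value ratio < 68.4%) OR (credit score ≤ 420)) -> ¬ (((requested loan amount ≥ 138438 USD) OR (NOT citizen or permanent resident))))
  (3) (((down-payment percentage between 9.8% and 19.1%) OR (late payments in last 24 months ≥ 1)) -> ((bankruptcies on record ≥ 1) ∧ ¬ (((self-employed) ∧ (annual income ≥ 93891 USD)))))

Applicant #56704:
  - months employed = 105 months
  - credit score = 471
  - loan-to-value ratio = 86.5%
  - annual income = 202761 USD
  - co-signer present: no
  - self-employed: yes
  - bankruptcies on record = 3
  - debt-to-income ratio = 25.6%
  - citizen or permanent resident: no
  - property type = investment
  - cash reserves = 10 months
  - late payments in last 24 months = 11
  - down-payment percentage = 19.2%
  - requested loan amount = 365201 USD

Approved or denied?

Atomic conditions:
  annual income < 232978 USD: 202761 < 232978 is true
  NOT co-signer present: no → true
  property type = primary: investment == primary is false
  debt-to-income ratio ≤ 11.1%: 25.6 ≤ 11.1 is false
  loan-to-value ratio < 68.4%: 86.5 < 68.4 is false
  credit score ≤ 420: 471 ≤ 420 is false
  requested loan amount ≥ 138438 USD: 365201 ≥ 138438 is true
  NOT citizen or permanent resident: no → true
  down-payment percentage between 9.8% and 19.1%: 19.2 in [9.8, 19.1] is false
  late payments in last 24 months ≥ 1: 11 ≥ 1 is true
  bankruptcies on record ≥ 1: 3 ≥ 1 is true
  self-employed: yes → true
  annual income ≥ 93891 USD: 202761 ≥ 93891 is true
Combine:
[1.1.1] true AND true = true
[1.1] NOT true = false
[1.2.1] false OR false = false
[1.2] NOT false = true
[1] exactly-one(false, true) = true
[2.1] false OR false = false
[2.2.1] true OR true = true
[2.2] NOT true = false
[2] false → false (antecedent false ⇒ implication holds) = true
[3.1] false OR true = true
[3.2.2.1] true AND true = true
[3.2.2] NOT true = false
[3.2] true AND false = false
[3] true → false = false
[root] true AND true AND false = false
Overall: false → denied

Denied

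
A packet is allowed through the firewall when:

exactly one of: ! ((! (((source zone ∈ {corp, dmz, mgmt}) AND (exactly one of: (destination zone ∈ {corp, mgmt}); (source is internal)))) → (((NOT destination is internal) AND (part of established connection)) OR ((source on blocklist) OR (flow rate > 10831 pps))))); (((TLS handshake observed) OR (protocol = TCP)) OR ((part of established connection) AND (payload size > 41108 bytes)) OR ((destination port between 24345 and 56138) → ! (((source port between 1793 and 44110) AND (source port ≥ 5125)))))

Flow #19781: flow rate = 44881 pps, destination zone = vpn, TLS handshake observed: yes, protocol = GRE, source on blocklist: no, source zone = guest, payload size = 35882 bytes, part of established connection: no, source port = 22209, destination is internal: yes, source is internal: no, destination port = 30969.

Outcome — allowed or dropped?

Allowed

Atomic conditions:
  source zone ∈ {corp, dmz, mgmt}: guest is not in the set → false
  destination zone ∈ {corp, mgmt}: vpn is not in the set → false
  source is internal: no → false
  NOT destination is internal: yes → false
  part of established connection: no → false
  source on blocklist: no → false
  flow rate > 10831 pps: 44881 > 10831 is true
  TLS handshake observed: yes → true
  protocol = TCP: GRE == TCP is false
  payload size > 41108 bytes: 35882 > 41108 is false
  destination port between 24345 and 56138: 30969 in [24345, 56138] is true
  source port between 1793 and 44110: 22209 in [1793, 44110] is true
  source port ≥ 5125: 22209 ≥ 5125 is true
Combine:
[1.1.1.1.2] exactly-one(false, false) = false
[1.1.1.1] false AND false = false
[1.1.1] NOT false = true
[1.1.2.1] false AND false = false
[1.1.2.2] false OR true = true
[1.1.2] false OR true = true
[1.1] true → true = true
[1] NOT true = false
[2.1] true OR false = true
[2.2] false AND false = false
[2.3.2.1] true AND true = true
[2.3.2] NOT true = false
[2.3] true → false = false
[2] true OR false OR false = true
[root] exactly-one(false, true) = true
Overall: true → allowed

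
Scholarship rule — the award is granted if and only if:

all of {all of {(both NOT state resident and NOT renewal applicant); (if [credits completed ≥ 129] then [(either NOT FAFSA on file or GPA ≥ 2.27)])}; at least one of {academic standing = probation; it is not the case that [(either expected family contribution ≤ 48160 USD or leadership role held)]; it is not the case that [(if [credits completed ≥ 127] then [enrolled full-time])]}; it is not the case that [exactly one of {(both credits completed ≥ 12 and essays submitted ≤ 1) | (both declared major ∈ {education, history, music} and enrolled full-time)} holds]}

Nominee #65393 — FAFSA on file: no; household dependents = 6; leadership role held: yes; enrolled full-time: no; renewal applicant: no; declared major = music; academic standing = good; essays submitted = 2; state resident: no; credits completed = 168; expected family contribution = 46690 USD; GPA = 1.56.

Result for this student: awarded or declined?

Atomic conditions:
  NOT state resident: no → true
  NOT renewal applicant: no → true
  credits completed ≥ 129: 168 ≥ 129 is true
  NOT FAFSA on file: no → true
  GPA ≥ 2.27: 1.56 ≥ 2.27 is false
  academic standing = probation: good == probation is false
  expected family contribution ≤ 48160 USD: 46690 ≤ 48160 is true
  leadership role held: yes → true
  credits completed ≥ 127: 168 ≥ 127 is true
  enrolled full-time: no → false
  credits completed ≥ 12: 168 ≥ 12 is true
  essays submitted ≤ 1: 2 ≤ 1 is false
  declared major ∈ {education, history, music}: music is in the set → true
Combine:
[1.1] true AND true = true
[1.2.2] true OR false = true
[1.2] true → true = true
[1] true AND true = true
[2.2.1] true OR true = true
[2.2] NOT true = false
[2.3.1] true → false = false
[2.3] NOT false = true
[2] false OR false OR true = true
[3.1.1] true AND false = false
[3.1.2] true AND false = false
[3.1] exactly-one(false, false) = false
[3] NOT false = true
[root] true AND true AND true = true
Overall: true → awarded

Awarded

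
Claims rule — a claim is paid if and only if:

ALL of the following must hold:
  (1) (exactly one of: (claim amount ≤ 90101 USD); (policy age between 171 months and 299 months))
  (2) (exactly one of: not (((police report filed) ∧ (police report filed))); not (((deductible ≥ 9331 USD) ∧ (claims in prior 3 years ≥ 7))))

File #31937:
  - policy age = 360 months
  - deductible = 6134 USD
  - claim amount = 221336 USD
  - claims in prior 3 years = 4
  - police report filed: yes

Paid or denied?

Atomic conditions:
  claim amount ≤ 90101 USD: 221336 ≤ 90101 is false
  policy age between 171 months and 299 months: 360 in [171, 299] is false
  police report filed: yes → true
  deductible ≥ 9331 USD: 6134 ≥ 9331 is false
  claims in prior 3 years ≥ 7: 4 ≥ 7 is false
Combine:
[1] exactly-one(false, false) = false
[2.1.1] true AND true = true
[2.1] NOT true = false
[2.2.1] false AND false = false
[2.2] NOT false = true
[2] exactly-one(false, true) = true
[root] false AND true = false
Overall: false → denied

Denied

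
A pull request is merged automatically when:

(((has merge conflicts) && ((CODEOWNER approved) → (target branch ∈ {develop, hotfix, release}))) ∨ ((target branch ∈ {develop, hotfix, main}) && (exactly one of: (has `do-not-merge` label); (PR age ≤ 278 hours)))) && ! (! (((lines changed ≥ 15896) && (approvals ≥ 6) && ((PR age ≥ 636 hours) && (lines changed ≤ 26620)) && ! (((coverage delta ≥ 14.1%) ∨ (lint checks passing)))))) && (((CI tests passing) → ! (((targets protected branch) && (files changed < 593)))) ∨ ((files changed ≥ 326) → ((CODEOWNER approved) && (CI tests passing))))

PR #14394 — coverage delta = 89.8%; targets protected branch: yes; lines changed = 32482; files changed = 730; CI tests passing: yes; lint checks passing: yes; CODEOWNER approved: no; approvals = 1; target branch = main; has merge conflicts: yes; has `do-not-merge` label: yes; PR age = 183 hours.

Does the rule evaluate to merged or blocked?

Atomic conditions:
  has merge conflicts: yes → true
  CODEOWNER approved: no → false
  target branch ∈ {develop, hotfix, release}: main is not in the set → false
  target branch ∈ {develop, hotfix, main}: main is in the set → true
  has `do-not-merge` label: yes → true
  PR age ≤ 278 hours: 183 ≤ 278 is true
  lines changed ≥ 15896: 32482 ≥ 15896 is true
  approvals ≥ 6: 1 ≥ 6 is false
  PR age ≥ 636 hours: 183 ≥ 636 is false
  lines changed ≤ 26620: 32482 ≤ 26620 is false
  coverage delta ≥ 14.1%: 89.8 ≥ 14.1 is true
  lint checks passing: yes → true
  CI tests passing: yes → true
  targets protected branch: yes → true
  files changed < 593: 730 < 593 is false
  files changed ≥ 326: 730 ≥ 326 is true
Combine:
[1.1.2] false → false (antecedent false ⇒ implication holds) = true
[1.1] true AND true = true
[1.2.2] exactly-one(true, true) = false
[1.2] true AND false = false
[1] true OR false = true
[2.1.1.3] false AND false = false
[2.1.1.4.1] true OR true = true
[2.1.1.4] NOT true = false
[2.1.1] true AND false AND false AND false = false
[2.1] NOT false = true
[2] NOT true = false
[3.1.2.1] true AND false = false
[3.1.2] NOT false = true
[3.1] true → true = true
[3.2.2] false AND true = false
[3.2] true → false = false
[3] true OR false = true
[root] true AND false AND true = false
Overall: false → blocked

Blocked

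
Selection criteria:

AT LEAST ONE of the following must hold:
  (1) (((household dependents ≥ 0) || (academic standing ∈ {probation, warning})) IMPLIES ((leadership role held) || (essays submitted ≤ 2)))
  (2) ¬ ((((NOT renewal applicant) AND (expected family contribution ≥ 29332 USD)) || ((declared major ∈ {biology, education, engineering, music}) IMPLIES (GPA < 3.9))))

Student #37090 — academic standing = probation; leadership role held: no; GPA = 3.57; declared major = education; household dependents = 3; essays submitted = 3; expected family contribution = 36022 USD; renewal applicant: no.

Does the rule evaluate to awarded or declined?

Declined

Atomic conditions:
  household dependents ≥ 0: 3 ≥ 0 is true
  academic standing ∈ {probation, warning}: probation is in the set → true
  leadership role held: no → false
  essays submitted ≤ 2: 3 ≤ 2 is false
  NOT renewal applicant: no → true
  expected family contribution ≥ 29332 USD: 36022 ≥ 29332 is true
  declared major ∈ {biology, education, engineering, music}: education is in the set → true
  GPA < 3.9: 3.57 < 3.9 is true
Combine:
[1.1] true OR true = true
[1.2] false OR false = false
[1] true → false = false
[2.1.1] true AND true = true
[2.1.2] true → true = true
[2.1] true OR true = true
[2] NOT true = false
[root] false OR false = false
Overall: false → declined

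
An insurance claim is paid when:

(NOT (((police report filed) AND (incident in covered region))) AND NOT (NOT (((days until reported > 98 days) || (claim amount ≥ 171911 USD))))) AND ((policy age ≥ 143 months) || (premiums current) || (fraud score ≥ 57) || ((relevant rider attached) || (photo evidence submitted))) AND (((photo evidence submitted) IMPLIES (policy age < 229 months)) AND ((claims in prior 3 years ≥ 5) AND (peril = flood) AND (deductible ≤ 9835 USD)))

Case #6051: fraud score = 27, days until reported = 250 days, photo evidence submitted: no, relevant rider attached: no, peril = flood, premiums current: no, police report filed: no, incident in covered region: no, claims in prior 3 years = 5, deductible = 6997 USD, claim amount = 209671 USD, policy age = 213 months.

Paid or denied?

Atomic conditions:
  police report filed: no → false
  incident in covered region: no → false
  days until reported > 98 days: 250 > 98 is true
  claim amount ≥ 171911 USD: 209671 ≥ 171911 is true
  policy age ≥ 143 months: 213 ≥ 143 is true
  premiums current: no → false
  fraud score ≥ 57: 27 ≥ 57 is false
  relevant rider attached: no → false
  photo evidence submitted: no → false
  policy age < 229 months: 213 < 229 is true
  claims in prior 3 years ≥ 5: 5 ≥ 5 is true
  peril = flood: flood == flood is true
  deductible ≤ 9835 USD: 6997 ≤ 9835 is true
Combine:
[1.1.1] false AND false = false
[1.1] NOT false = true
[1.2.1.1] true OR true = true
[1.2.1] NOT true = false
[1.2] NOT false = true
[1] true AND true = true
[2.4] false OR false = false
[2] true OR false OR false OR false = true
[3.1] false → true (antecedent false ⇒ implication holds) = true
[3.2] true AND true AND true = true
[3] true AND true = true
[root] true AND true AND true = true
Overall: true → paid

Paid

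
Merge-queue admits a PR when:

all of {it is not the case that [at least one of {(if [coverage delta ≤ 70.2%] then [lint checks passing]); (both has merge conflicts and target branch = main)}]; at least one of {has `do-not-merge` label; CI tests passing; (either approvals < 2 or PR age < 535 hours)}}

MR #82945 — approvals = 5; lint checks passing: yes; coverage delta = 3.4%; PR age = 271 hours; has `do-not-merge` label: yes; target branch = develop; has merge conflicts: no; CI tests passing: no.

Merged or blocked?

Atomic conditions:
  coverage delta ≤ 70.2%: 3.4 ≤ 70.2 is true
  lint checks passing: yes → true
  has merge conflicts: no → false
  target branch = main: develop == main is false
  has `do-not-merge` label: yes → true
  CI tests passing: no → false
  approvals < 2: 5 < 2 is false
  PR age < 535 hours: 271 < 535 is true
Combine:
[1.1.1] true → true = true
[1.1.2] false AND false = false
[1.1] true OR false = true
[1] NOT true = false
[2.3] false OR true = true
[2] true OR false OR true = true
[root] false AND true = false
Overall: false → blocked

Blocked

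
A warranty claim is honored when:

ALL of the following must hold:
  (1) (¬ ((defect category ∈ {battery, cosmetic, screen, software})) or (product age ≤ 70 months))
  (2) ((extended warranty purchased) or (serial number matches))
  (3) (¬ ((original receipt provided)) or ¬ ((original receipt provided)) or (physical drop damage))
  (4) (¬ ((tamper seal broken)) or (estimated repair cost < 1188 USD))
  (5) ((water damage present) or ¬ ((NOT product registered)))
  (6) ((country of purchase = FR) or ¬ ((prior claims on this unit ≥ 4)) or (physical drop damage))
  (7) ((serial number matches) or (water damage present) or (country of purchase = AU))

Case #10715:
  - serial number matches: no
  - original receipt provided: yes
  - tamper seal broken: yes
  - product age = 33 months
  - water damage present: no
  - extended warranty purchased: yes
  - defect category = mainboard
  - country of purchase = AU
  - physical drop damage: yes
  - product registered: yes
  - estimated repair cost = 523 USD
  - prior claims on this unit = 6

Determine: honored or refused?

Atomic conditions:
  defect category ∈ {battery, cosmetic, screen, software}: mainboard is not in the set → false
  product age ≤ 70 months: 33 ≤ 70 is true
  extended warranty purchased: yes → true
  serial number matches: no → false
  original receipt provided: yes → true
  physical drop damage: yes → true
  tamper seal broken: yes → true
  estimated repair cost < 1188 USD: 523 < 1188 is true
  water damage present: no → false
  NOT product registered: yes → false
  country of purchase = FR: AU == FR is false
  prior claims on this unit ≥ 4: 6 ≥ 4 is true
  country of purchase = AU: AU == AU is true
Combine:
[1.1] NOT false = true
[1] true OR true = true
[2] true OR false = true
[3.1] NOT true = false
[3.2] NOT true = false
[3] false OR false OR true = true
[4.1] NOT true = false
[4] false OR true = true
[5.2] NOT false = true
[5] false OR true = true
[6.2] NOT true = false
[6] false OR false OR true = true
[7] false OR false OR true = true
[root] true AND true AND true AND true AND true AND true AND true = true
Overall: true → honored

Honored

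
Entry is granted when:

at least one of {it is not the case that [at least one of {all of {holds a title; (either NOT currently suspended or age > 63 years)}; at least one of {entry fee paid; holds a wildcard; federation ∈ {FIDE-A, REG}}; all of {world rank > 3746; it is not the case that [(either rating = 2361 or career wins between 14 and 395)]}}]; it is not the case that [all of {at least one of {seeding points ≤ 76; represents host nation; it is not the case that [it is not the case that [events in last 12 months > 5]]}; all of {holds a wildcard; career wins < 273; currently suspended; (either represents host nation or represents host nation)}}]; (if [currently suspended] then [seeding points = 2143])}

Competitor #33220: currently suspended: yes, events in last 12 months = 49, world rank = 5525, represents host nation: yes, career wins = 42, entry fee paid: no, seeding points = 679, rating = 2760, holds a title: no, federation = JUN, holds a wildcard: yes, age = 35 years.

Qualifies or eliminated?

Eliminated

Atomic conditions:
  holds a title: no → false
  NOT currently suspended: yes → false
  age > 63 years: 35 > 63 is false
  entry fee paid: no → false
  holds a wildcard: yes → true
  federation ∈ {FIDE-A, REG}: JUN is not in the set → false
  world rank > 3746: 5525 > 3746 is true
  rating = 2361: 2760 == 2361 is false
  career wins between 14 and 395: 42 in [14, 395] is true
  seeding points ≤ 76: 679 ≤ 76 is false
  represents host nation: yes → true
  events in last 12 months > 5: 49 > 5 is true
  career wins < 273: 42 < 273 is true
  currently suspended: yes → true
  seeding points = 2143: 679 == 2143 is false
Combine:
[1.1.1.2] false OR false = false
[1.1.1] false AND false = false
[1.1.2] false OR true OR false = true
[1.1.3.2.1] false OR true = true
[1.1.3.2] NOT true = false
[1.1.3] true AND false = false
[1.1] false OR true OR false = true
[1] NOT true = false
[2.1.1.3.1] NOT true = false
[2.1.1.3] NOT false = true
[2.1.1] false OR true OR true = true
[2.1.2.4] true OR true = true
[2.1.2] true AND true AND true AND true = true
[2.1] true AND true = true
[2] NOT true = false
[3] true → false = false
[root] false OR false OR false = false
Overall: false → eliminated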